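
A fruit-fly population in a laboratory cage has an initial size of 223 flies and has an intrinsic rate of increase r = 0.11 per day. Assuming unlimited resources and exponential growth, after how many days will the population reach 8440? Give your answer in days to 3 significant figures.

Set N₀·e^(rt) = 8440: e^(0.11·t) = 8440/223 = 37.848.
0.11·t = ln(37.848) = 3.6336, so t = 3.6336/0.11 = 33.032.

33.0 days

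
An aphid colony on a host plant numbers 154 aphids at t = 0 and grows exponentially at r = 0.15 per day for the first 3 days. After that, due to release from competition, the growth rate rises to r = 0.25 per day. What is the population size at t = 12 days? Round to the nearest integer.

2291 aphids

Phase 1: N(3) = 154·e^(0.15×3) = 154·e^0.45 = 241.52.
Phase 2 runs for 12 − 3 = 9 days at r = 0.25.
N(12) = 241.52·e^(0.25×9) = 241.52·e^2.25 = 2291.48.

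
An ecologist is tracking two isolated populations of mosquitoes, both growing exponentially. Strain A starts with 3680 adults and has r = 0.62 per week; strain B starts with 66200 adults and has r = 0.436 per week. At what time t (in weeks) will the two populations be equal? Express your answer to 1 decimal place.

Set 3680·e^(0.62t) = 66200·e^(0.436t).
e^((0.62 − 0.436)t) = 66200/3680 → e^(0.184·t) = 17.989.
0.184·t = ln(17.989) = 2.8898, so t = 2.8898/0.184 = 15.705.

15.7 weeks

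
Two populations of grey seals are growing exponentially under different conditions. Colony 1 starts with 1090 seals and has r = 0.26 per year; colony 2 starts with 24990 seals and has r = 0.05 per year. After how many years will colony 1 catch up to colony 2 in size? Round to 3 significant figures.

14.9 years

Set 1090·e^(0.26t) = 24990·e^(0.05t).
e^((0.26 − 0.05)t) = 24990/1090 → e^(0.21·t) = 22.927.
0.21·t = ln(22.927) = 3.1323, so t = 3.1323/0.21 = 14.916.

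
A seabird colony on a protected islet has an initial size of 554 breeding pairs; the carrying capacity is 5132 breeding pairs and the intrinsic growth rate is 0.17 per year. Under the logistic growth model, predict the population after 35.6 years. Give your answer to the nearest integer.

A = (K − N₀)/N₀ = (5132 − 554)/554 = 8.2635.
N(t) = K/(1 + A·e^(−rt)) = 5132/(1 + 8.2635×e^(−0.17×35.6)).
e^(−6.052) = 0.0023532; denominator = 1 + 8.2635×0.0023532 = 1.0194.
N = 5132/1.0194 = 5034.11.

5034 breeding pairs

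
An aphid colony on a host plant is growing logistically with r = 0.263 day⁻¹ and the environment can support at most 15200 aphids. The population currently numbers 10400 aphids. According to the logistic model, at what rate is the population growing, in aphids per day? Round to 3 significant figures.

864 aphids per day

dN/dt = rN(1 − N/K) = 0.263 × 10400 × (1 − 10400/15200).
1 − 10400/15200 = 0.31579; dN/dt = 0.263 × 10400 × 0.31579 = 863.75.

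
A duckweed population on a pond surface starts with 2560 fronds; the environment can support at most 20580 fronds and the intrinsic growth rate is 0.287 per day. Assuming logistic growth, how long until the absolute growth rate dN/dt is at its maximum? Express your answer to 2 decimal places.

6.80 days

Logistic growth is fastest at N = K/2 = 10290.
A = (K − N₀)/N₀ = 7.0391. Set K/(1 + A·e^(−rt)) = K/2 → A·e^(−rt) = 1.
e^(−0.287t) = 1/7.0391 = 0.142064, so t = ln(7.0391)/0.287 = 1.9515/0.287 = 6.7996.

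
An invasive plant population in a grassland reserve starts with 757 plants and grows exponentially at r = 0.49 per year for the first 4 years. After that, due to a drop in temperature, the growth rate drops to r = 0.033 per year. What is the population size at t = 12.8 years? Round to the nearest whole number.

Phase 1: N(4) = 757·e^(0.49×4) = 757·e^1.96 = 5374.19.
Phase 2 runs for 12.8 − 4 = 8.8 years at r = 0.033.
N(12.8) = 5374.19·e^(0.033×8.8) = 5374.19·e^0.2904 = 7185.09.

7185 plants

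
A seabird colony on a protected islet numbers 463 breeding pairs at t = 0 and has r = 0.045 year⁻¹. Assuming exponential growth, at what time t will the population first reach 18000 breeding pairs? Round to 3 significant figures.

Set N₀·e^(rt) = 18000: e^(0.045·t) = 18000/463 = 38.877.
0.045·t = ln(38.877) = 3.6604, so t = 3.6604/0.045 = 81.342.

81.3 years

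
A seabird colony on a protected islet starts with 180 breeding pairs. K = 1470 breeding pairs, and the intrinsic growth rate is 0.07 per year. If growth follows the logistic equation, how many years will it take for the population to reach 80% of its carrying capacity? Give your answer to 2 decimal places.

47.94 years

A = (K − N₀)/N₀ = (1470 − 180)/180 = 7.1667.
Solve 1470/(1 + 7.1667·e^(−0.07t)) = 1176: 1 + 7.1667·e^(−0.07t) = 1.25, so e^(−0.07t) = 0.0348837.
−0.07·t = ln(0.0348837) = -3.3557, so t = 3.3557/0.07 = 47.939.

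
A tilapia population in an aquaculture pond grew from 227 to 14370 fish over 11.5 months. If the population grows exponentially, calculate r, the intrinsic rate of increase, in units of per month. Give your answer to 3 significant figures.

0.361 per month

From N(t) = N₀·e^(rt): e^(r·11.5) = 14370/227 = 63.304.
r·11.5 = ln(63.304) = 4.1479, so r = 4.1479/11.5 = 0.36069.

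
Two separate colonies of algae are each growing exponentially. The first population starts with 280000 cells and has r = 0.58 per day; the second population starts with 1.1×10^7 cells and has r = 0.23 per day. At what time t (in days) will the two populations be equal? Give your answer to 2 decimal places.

10.49 days

Set 280000·e^(0.58t) = 1.1×10^7·e^(0.23t).
e^((0.58 − 0.23)t) = 1.1×10^7/280000 → e^(0.35·t) = 39.286.
0.35·t = ln(39.286) = 3.6709, so t = 3.6709/0.35 = 10.488.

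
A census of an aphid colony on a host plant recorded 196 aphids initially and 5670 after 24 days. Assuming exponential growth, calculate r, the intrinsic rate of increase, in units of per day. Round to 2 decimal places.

0.14 per day

From N(t) = N₀·e^(rt): e^(r·24) = 5670/196 = 28.929.
r·24 = ln(28.929) = 3.3648, so r = 3.3648/24 = 0.1402.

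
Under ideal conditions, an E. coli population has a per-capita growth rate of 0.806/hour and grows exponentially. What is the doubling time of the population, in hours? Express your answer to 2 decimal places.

0.86 hours

Doubling time t_d = ln(2)/r = 0.6931/0.806 = 0.85998.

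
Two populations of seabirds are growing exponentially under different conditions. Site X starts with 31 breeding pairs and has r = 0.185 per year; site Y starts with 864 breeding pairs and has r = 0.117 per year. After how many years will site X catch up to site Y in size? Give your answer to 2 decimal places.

48.94 years

Set 31·e^(0.185t) = 864·e^(0.117t).
e^((0.185 − 0.117)t) = 864/31 → e^(0.068·t) = 27.871.
0.068·t = ln(27.871) = 3.3276, so t = 3.3276/0.068 = 48.935.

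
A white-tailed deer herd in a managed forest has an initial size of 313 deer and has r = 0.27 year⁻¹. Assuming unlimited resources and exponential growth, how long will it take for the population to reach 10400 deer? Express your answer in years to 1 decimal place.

13.0 years

Set N₀·e^(rt) = 10400: e^(0.27·t) = 10400/313 = 33.227.
0.27·t = ln(33.227) = 3.5034, so t = 3.5034/0.27 = 12.975.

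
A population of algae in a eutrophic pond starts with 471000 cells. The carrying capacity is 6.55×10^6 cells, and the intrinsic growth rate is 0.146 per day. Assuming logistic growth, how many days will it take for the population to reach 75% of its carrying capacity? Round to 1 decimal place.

25.0 days

A = (K − N₀)/N₀ = (6.55×10^6 − 471000)/471000 = 12.907.
Solve 6.55×10^6/(1 + 12.907·e^(−0.146t)) = 4.9125×10^6: 1 + 12.907·e^(−0.146t) = 1.3333, so e^(−0.146t) = 0.0258266.
−0.146·t = ln(0.0258266) = -3.6563, so t = 3.6563/0.146 = 25.043.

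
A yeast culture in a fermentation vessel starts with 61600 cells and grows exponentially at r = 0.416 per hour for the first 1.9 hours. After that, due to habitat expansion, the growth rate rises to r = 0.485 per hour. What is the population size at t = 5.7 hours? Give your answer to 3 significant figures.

Phase 1: N(1.9) = 61600·e^(0.416×1.9) = 61600·e^0.7904 = 135784.
Phase 2 runs for 5.7 − 1.9 = 3.8 hours at r = 0.485.
N(5.7) = 135784·e^(0.485×3.8) = 135784·e^1.843 = 857535.

858000 cells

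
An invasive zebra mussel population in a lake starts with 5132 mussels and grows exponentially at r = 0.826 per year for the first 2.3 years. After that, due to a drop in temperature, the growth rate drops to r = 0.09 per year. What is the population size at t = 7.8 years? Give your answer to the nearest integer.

56278 mussels

Phase 1: N(2.3) = 5132·e^(0.826×2.3) = 5132·e^1.9 = 34305.1.
Phase 2 runs for 7.8 − 2.3 = 5.5 years at r = 0.09.
N(7.8) = 34305.1·e^(0.09×5.5) = 34305.1·e^0.495 = 56277.5.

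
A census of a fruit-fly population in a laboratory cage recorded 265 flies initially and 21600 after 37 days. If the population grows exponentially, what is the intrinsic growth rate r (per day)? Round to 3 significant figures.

From N(t) = N₀·e^(rt): e^(r·37) = 21600/265 = 81.509.
r·37 = ln(81.509) = 4.4007, so r = 4.4007/37 = 0.11894.

0.119 per day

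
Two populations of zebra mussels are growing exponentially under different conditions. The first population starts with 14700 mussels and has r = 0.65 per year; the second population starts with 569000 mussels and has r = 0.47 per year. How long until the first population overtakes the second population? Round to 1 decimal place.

Set 14700·e^(0.65t) = 569000·e^(0.47t).
e^((0.65 − 0.47)t) = 569000/14700 → e^(0.18·t) = 38.707.
0.18·t = ln(38.707) = 3.656, so t = 3.656/0.18 = 20.311.

20.3 years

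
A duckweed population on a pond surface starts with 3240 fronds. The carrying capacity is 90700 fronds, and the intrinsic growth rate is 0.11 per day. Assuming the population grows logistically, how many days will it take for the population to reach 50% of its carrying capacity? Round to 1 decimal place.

A = (K − N₀)/N₀ = (90700 − 3240)/3240 = 26.994.
Solve 90700/(1 + 26.994·e^(−0.11t)) = 45350: 1 + 26.994·e^(−0.11t) = 2, so e^(−0.11t) = 0.0370455.
−0.11·t = ln(0.0370455) = -3.2956, so t = 3.2956/0.11 = 29.96.

30.0 days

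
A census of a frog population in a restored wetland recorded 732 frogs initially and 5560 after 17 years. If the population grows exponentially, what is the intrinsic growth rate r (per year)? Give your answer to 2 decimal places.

From N(t) = N₀·e^(rt): e^(r·17) = 5560/732 = 7.5956.
r·17 = ln(7.5956) = 2.0276, so r = 2.0276/17 = 0.11927.

0.12 per year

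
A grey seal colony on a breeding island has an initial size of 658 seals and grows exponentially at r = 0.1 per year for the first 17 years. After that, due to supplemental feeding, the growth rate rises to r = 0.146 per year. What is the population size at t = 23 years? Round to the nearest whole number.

Phase 1: N(17) = 658·e^(0.1×17) = 658·e^1.7 = 3601.86.
Phase 2 runs for 23 − 17 = 6 years at r = 0.146.
N(23) = 3601.86·e^(0.146×6) = 3601.86·e^0.876 = 8649.05.

8649 seals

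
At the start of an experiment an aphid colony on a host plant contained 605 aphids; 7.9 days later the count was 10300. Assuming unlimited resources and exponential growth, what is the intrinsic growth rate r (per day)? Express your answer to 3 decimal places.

0.359 per day

From N(t) = N₀·e^(rt): e^(r·7.9) = 10300/605 = 17.025.
r·7.9 = ln(17.025) = 2.8347, so r = 2.8347/7.9 = 0.35882.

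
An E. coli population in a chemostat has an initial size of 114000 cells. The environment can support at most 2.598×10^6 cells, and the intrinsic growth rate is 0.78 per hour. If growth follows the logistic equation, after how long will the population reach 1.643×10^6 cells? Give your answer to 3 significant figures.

4.65 hours

A = (K − N₀)/N₀ = (2.598×10^6 − 114000)/114000 = 21.789.
Solve 2.598×10^6/(1 + 21.789·e^(−0.78t)) = 1.643×10^6: 1 + 21.789·e^(−0.78t) = 1.5813, so e^(−0.78t) = 0.0266759.
−0.78·t = ln(0.0266759) = -3.624, so t = 3.624/0.78 = 4.6461.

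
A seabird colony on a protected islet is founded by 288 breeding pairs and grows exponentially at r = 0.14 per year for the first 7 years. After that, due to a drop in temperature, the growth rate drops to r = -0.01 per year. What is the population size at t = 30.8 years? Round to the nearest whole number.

605 breeding pairs

Phase 1: N(7) = 288·e^(0.14×7) = 288·e^0.98 = 767.363.
Phase 2 runs for 30.8 − 7 = 23.8 years at r = -0.01.
N(30.8) = 767.363·e^(-0.01×23.8) = 767.363·e^-0.238 = 604.838.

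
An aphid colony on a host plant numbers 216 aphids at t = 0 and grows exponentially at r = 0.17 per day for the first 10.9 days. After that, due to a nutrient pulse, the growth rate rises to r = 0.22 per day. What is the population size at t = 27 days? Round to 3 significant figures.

Phase 1: N(10.9) = 216·e^(0.17×10.9) = 216·e^1.853 = 1377.85.
Phase 2 runs for 27 − 10.9 = 16.1 days at r = 0.22.
N(27) = 1377.85·e^(0.22×16.1) = 1377.85·e^3.542 = 47585.3.

47600 aphids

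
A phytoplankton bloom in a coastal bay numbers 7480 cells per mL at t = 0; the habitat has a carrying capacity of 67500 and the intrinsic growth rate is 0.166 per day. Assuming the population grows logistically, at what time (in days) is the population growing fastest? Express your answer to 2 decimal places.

Logistic growth is fastest at N = K/2 = 33750.
A = (K − N₀)/N₀ = 8.0241. Set K/(1 + A·e^(−rt)) = K/2 → A·e^(−rt) = 1.
e^(−0.166t) = 1/8.0241 = 0.124625, so t = ln(8.0241)/0.166 = 2.0824/0.166 = 12.545.

12.54 days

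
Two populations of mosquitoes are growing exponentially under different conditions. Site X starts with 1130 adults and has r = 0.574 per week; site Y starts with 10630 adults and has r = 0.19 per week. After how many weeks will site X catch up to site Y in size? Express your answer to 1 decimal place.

5.8 weeks

Set 1130·e^(0.574t) = 10630·e^(0.19t).
e^((0.574 − 0.19)t) = 10630/1130 → e^(0.384·t) = 9.4071.
0.384·t = ln(9.4071) = 2.2415, so t = 2.2415/0.384 = 5.8371.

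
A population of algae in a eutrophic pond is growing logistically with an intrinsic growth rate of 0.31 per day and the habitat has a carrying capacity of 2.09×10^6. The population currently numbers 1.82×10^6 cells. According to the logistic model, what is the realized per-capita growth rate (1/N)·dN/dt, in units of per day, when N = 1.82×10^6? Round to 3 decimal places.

(1/N)·dN/dt = r(1 − N/K) = 0.31 × (1 − 1.82×10^6/2.09×10^6).
= 0.31 × 0.12919 = 0.040048.

0.040 per day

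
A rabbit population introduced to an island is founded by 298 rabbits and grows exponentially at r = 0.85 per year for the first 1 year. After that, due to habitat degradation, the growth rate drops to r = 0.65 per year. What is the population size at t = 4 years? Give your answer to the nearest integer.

4901 rabbits

Phase 1: N(1) = 298·e^(0.85×1) = 298·e^0.85 = 697.215.
Phase 2 runs for 4 − 1 = 3 years at r = 0.65.
N(4) = 697.215·e^(0.65×3) = 697.215·e^1.95 = 4900.5.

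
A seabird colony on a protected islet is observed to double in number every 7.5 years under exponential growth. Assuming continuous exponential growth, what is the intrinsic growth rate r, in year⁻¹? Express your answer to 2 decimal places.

0.09 per year

r = ln(2)/t_d = 0.6931/7.5 = 0.09242.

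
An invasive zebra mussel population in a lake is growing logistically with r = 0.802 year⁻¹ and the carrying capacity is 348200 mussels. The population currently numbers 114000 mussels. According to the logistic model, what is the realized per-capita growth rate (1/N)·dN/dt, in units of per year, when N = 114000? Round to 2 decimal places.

0.54 per year

(1/N)·dN/dt = r(1 − N/K) = 0.802 × (1 − 114000/348200).
= 0.802 × 0.6726 = 0.53943.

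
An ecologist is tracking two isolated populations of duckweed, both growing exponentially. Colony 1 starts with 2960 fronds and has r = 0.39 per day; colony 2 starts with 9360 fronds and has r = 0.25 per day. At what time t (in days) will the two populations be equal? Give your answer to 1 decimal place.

8.2 days

Set 2960·e^(0.39t) = 9360·e^(0.25t).
e^((0.39 − 0.25)t) = 9360/2960 → e^(0.14·t) = 3.1622.
0.14·t = ln(3.1622) = 1.1513, so t = 1.1513/0.14 = 8.2233.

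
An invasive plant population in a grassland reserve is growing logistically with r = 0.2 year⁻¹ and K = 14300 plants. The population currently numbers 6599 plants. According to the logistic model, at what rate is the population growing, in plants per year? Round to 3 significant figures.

711 plants per year

dN/dt = rN(1 − N/K) = 0.2 × 6599 × (1 − 6599/14300).
1 − 6599/14300 = 0.53853; dN/dt = 0.2 × 6599 × 0.53853 = 710.75.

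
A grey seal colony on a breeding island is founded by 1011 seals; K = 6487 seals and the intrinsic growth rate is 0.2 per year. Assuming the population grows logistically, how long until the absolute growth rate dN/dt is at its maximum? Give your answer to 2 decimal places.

8.45 years

Logistic growth is fastest at N = K/2 = 3243.5.
A = (K − N₀)/N₀ = 5.4164. Set K/(1 + A·e^(−rt)) = K/2 → A·e^(−rt) = 1.
e^(−0.2t) = 1/5.4164 = 0.184624, so t = ln(5.4164)/0.2 = 1.6894/0.2 = 8.4472.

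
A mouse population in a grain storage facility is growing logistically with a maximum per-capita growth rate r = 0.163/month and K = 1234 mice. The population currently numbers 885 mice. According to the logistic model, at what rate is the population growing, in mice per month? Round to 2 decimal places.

40.80 mice per month

dN/dt = rN(1 − N/K) = 0.163 × 885 × (1 − 885/1234).
1 − 885/1234 = 0.28282; dN/dt = 0.163 × 885 × 0.28282 = 40.798.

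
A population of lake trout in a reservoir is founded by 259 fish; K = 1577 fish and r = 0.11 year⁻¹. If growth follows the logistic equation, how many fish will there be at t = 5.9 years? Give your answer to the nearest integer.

A = (K − N₀)/N₀ = (1577 − 259)/259 = 5.0888.
N(t) = K/(1 + A·e^(−rt)) = 1577/(1 + 5.0888×e^(−0.11×5.9)).
e^(−0.649) = 0.52257; denominator = 1 + 5.0888×0.52257 = 3.6592.
N = 1577/3.6592 = 430.963.

431 fish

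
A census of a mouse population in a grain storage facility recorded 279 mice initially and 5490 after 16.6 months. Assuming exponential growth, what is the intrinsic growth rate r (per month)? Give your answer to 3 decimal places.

0.179 per month

From N(t) = N₀·e^(rt): e^(r·16.6) = 5490/279 = 19.677.
r·16.6 = ln(19.677) = 2.9795, so r = 2.9795/16.6 = 0.17949.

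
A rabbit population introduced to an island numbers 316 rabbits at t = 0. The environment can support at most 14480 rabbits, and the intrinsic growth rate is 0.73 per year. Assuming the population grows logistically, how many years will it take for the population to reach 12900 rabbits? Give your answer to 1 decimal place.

A = (K − N₀)/N₀ = (14480 − 316)/316 = 44.823.
Solve 14480/(1 + 44.823·e^(−0.73t)) = 12900: 1 + 44.823·e^(−0.73t) = 1.1225, so e^(−0.73t) = 0.00273255.
−0.73·t = ln(0.00273255) = -5.9025, so t = 5.9025/0.73 = 8.0856.

8.1 years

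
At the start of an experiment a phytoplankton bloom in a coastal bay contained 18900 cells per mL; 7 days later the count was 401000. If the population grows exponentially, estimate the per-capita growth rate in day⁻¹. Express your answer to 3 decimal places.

From N(t) = N₀·e^(rt): e^(r·7) = 401000/18900 = 21.217.
r·7 = ln(21.217) = 3.0548, so r = 3.0548/7 = 0.4364.

0.436 per day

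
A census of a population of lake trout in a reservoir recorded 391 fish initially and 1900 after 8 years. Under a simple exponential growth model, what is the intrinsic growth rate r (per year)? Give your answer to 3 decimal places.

0.198 per year

From N(t) = N₀·e^(rt): e^(r·8) = 1900/391 = 4.8593.
r·8 = ln(4.8593) = 1.5809, so r = 1.5809/8 = 0.19761.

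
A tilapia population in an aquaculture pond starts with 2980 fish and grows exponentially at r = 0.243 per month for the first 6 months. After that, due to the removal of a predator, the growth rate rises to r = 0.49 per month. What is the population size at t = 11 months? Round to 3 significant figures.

148000 fish

Phase 1: N(6) = 2980·e^(0.243×6) = 2980·e^1.458 = 12806.1.
Phase 2 runs for 11 − 6 = 5 months at r = 0.49.
N(11) = 12806.1·e^(0.49×5) = 12806.1·e^2.45 = 148402.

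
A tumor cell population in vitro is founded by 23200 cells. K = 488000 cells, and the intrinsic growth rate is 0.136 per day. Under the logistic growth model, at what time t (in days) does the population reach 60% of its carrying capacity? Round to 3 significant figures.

A = (K − N₀)/N₀ = (488000 − 23200)/23200 = 20.034.
Solve 488000/(1 + 20.034·e^(−0.136t)) = 292800: 1 + 20.034·e^(−0.136t) = 1.6667, so e^(−0.136t) = 0.033276.
−0.136·t = ln(0.033276) = -3.4029, so t = 3.4029/0.136 = 25.021.

25.0 days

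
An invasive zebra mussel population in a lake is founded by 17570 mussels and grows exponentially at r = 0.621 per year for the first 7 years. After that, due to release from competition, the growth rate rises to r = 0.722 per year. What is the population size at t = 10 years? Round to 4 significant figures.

Phase 1: N(7) = 17570·e^(0.621×7) = 17570·e^4.347 = 1.357219×10^6.
Phase 2 runs for 10 − 7 = 3 years at r = 0.722.
N(10) = 1.357219×10^6·e^(0.722×3) = 1.357219×10^6·e^2.166 = 1.183946×10^7.

11840000 mussels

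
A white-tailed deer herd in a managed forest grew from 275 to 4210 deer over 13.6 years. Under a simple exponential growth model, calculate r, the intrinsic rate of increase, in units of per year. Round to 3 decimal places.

From N(t) = N₀·e^(rt): e^(r·13.6) = 4210/275 = 15.309.
r·13.6 = ln(15.309) = 2.7284, so r = 2.7284/13.6 = 0.20062.

0.201 per year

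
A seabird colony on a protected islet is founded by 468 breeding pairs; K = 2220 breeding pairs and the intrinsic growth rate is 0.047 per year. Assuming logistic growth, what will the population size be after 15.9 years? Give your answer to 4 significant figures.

A = (K − N₀)/N₀ = (2220 − 468)/468 = 3.7436.
N(t) = K/(1 + A·e^(−rt)) = 2220/(1 + 3.7436×e^(−0.047×15.9)).
e^(−0.7473) = 0.47364; denominator = 1 + 3.7436×0.47364 = 2.7731.
N = 2220/2.7731 = 800.54.

800.5 breeding pairs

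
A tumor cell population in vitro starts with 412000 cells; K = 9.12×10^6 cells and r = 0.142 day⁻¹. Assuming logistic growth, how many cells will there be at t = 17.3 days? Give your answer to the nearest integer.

A = (K − N₀)/N₀ = (9.12×10^6 − 412000)/412000 = 21.136.
N(t) = K/(1 + A·e^(−rt)) = 9.12×10^6/(1 + 21.136×e^(−0.142×17.3)).
e^(−2.457) = 0.085726; denominator = 1 + 21.136×0.085726 = 2.8119.
N = 9.12×10^6/2.8119 = 3.243363×10^6.

3243363 cells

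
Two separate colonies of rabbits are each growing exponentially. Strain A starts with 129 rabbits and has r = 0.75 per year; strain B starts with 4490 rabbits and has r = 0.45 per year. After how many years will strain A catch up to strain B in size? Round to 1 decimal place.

11.8 years

Set 129·e^(0.75t) = 4490·e^(0.45t).
e^((0.75 − 0.45)t) = 4490/129 → e^(0.3·t) = 34.806.
0.3·t = ln(34.806) = 3.5498, so t = 3.5498/0.3 = 11.833.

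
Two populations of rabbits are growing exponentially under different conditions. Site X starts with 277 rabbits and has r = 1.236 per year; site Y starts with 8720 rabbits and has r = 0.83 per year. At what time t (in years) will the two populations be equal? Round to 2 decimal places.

Set 277·e^(1.236t) = 8720·e^(0.83t).
e^((1.236 − 0.83)t) = 8720/277 → e^(0.406·t) = 31.48.
0.406·t = ln(31.48) = 3.4494, so t = 3.4494/0.406 = 8.496.

8.50 years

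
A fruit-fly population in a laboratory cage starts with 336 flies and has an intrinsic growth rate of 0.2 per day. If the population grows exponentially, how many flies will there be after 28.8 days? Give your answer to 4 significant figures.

106600 flies

N(t) = N₀·e^(rt) = 336 × e^(0.2×28.8) = 336 × e^5.76.
e^5.76 ≈ 317.35, so N ≈ 336 × 317.35 = 106629.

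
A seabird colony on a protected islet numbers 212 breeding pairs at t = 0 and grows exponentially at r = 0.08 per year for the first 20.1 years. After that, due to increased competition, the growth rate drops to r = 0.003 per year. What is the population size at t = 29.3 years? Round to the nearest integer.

1088 breeding pairs

Phase 1: N(20.1) = 212·e^(0.08×20.1) = 212·e^1.608 = 1058.48.
Phase 2 runs for 29.3 − 20.1 = 9.2 years at r = 0.003.
N(29.3) = 1058.48·e^(0.003×9.2) = 1058.48·e^0.0276 = 1088.1.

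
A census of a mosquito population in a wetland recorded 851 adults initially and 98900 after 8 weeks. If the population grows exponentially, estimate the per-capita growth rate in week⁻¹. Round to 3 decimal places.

0.594 per week

From N(t) = N₀·e^(rt): e^(r·8) = 98900/851 = 116.22.
r·8 = ln(116.22) = 4.7555, so r = 4.7555/8 = 0.59443.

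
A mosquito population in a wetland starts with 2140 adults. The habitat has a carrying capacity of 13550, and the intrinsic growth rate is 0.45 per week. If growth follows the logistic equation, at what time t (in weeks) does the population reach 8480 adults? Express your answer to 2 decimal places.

A = (K − N₀)/N₀ = (13550 − 2140)/2140 = 5.3318.
Solve 13550/(1 + 5.3318·e^(−0.45t)) = 8480: 1 + 5.3318·e^(−0.45t) = 1.5979, so e^(−0.45t) = 0.112135.
−0.45·t = ln(0.112135) = -2.1881, so t = 2.1881/0.45 = 4.8623.

4.86 weeks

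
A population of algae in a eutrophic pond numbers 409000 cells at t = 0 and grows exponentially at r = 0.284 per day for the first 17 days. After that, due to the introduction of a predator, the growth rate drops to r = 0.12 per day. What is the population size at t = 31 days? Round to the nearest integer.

274228000 cells

Phase 1: N(17) = 409000·e^(0.284×17) = 409000·e^4.828 = 5.110896×10^7.
Phase 2 runs for 31 − 17 = 14 days at r = 0.12.
N(31) = 5.110896×10^7·e^(0.12×14) = 5.110896×10^7·e^1.68 = 2.74228×10^8.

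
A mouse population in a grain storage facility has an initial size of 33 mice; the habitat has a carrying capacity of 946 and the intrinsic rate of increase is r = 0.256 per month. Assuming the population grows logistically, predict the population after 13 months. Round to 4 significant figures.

474.8 mice

A = (K − N₀)/N₀ = (946 − 33)/33 = 27.667.
N(t) = K/(1 + A·e^(−rt)) = 946/(1 + 27.667×e^(−0.256×13)).
e^(−3.328) = 0.035865; denominator = 1 + 27.667×0.035865 = 1.9923.
N = 946/1.9923 = 474.838.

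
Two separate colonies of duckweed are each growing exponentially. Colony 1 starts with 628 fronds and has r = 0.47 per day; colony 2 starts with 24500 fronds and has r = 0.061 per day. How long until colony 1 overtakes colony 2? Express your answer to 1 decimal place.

9.0 days

Set 628·e^(0.47t) = 24500·e^(0.061t).
e^((0.47 − 0.061)t) = 24500/628 → e^(0.409·t) = 39.013.
0.409·t = ln(39.013) = 3.6639, so t = 3.6639/0.409 = 8.9582.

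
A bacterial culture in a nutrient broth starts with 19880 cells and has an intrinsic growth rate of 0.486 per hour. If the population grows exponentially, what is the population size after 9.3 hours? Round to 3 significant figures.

N(t) = N₀·e^(rt) = 19880 × e^(0.486×9.3) = 19880 × e^4.52.
e^4.52 ≈ 91.817, so N ≈ 19880 × 91.817 = 1.825327×10^6.

1830000 cells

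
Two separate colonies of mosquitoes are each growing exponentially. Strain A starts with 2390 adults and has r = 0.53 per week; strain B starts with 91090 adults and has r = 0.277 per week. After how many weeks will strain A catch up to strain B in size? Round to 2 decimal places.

14.39 weeks

Set 2390·e^(0.53t) = 91090·e^(0.277t).
e^((0.53 − 0.277)t) = 91090/2390 → e^(0.253·t) = 38.113.
0.253·t = ln(38.113) = 3.6406, so t = 3.6406/0.253 = 14.39.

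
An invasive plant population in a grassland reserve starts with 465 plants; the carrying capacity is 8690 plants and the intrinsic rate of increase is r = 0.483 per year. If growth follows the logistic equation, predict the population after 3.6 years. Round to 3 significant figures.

2120 plants

A = (K − N₀)/N₀ = (8690 − 465)/465 = 17.688.
N(t) = K/(1 + A·e^(−rt)) = 8690/(1 + 17.688×e^(−0.483×3.6)).
e^(−1.739) = 0.17573; denominator = 1 + 17.688×0.17573 = 4.1084.
N = 8690/4.1084 = 2115.2.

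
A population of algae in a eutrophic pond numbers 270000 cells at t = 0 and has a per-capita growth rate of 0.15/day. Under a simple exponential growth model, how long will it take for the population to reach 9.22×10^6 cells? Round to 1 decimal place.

23.5 days

Set N₀·e^(rt) = 9.22×10^6: e^(0.15·t) = 9.22×10^6/270000 = 34.148.
0.15·t = ln(34.148) = 3.5307, so t = 3.5307/0.15 = 23.538.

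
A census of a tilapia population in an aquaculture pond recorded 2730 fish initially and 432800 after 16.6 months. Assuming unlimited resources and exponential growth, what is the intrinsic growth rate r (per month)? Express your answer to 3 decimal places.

From N(t) = N₀·e^(rt): e^(r·16.6) = 432800/2730 = 158.53.
r·16.6 = ln(158.53) = 5.066, so r = 5.066/16.6 = 0.30518.

0.305 per month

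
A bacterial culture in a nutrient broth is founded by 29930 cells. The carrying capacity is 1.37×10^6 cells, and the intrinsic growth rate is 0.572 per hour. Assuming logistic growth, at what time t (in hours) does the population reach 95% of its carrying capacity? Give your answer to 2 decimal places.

A = (K − N₀)/N₀ = (1.37×10^6 − 29930)/29930 = 44.773.
Solve 1.37×10^6/(1 + 44.773·e^(−0.572t)) = 1.3015×10^6: 1 + 44.773·e^(−0.572t) = 1.0526, so e^(−0.572t) = 0.00117551.
−0.572·t = ln(0.00117551) = -6.7461, so t = 6.7461/0.572 = 11.794.

11.79 hours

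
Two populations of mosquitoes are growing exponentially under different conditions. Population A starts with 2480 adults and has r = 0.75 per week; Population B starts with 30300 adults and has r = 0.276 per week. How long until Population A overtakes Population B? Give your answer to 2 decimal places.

5.28 weeks

Set 2480·e^(0.75t) = 30300·e^(0.276t).
e^((0.75 − 0.276)t) = 30300/2480 → e^(0.474·t) = 12.218.
0.474·t = ln(12.218) = 2.5029, so t = 2.5029/0.474 = 5.2804.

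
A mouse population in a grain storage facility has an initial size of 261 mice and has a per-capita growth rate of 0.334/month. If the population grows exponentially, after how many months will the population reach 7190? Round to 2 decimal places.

9.93 months

Set N₀·e^(rt) = 7190: e^(0.334·t) = 7190/261 = 27.548.
0.334·t = ln(27.548) = 3.3159, so t = 3.3159/0.334 = 9.9279.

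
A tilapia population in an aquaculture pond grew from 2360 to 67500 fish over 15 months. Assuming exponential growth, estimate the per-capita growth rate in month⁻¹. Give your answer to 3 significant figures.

0.224 per month

From N(t) = N₀·e^(rt): e^(r·15) = 67500/2360 = 28.602.
r·15 = ln(28.602) = 3.3535, so r = 3.3535/15 = 0.22356.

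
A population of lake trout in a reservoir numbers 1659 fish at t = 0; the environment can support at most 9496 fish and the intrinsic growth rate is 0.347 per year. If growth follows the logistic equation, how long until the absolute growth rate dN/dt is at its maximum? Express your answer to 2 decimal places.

Logistic growth is fastest at N = K/2 = 4748.
A = (K − N₀)/N₀ = 4.7239. Set K/(1 + A·e^(−rt)) = K/2 → A·e^(−rt) = 1.
e^(−0.347t) = 1/4.7239 = 0.211688, so t = ln(4.7239)/0.347 = 1.5526/0.347 = 4.4745.

4.47 years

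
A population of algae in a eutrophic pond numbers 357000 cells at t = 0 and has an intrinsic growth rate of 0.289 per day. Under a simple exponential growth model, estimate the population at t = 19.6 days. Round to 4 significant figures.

N(t) = N₀·e^(rt) = 357000 × e^(0.289×19.6) = 357000 × e^5.664.
e^5.664 ≈ 288.41, so N ≈ 357000 × 288.41 = 1.029641×10^8.

103000000 cells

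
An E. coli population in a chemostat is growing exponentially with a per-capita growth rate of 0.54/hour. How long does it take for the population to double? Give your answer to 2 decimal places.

1.28 hours

Doubling time t_d = ln(2)/r = 0.6931/0.54 = 1.2836.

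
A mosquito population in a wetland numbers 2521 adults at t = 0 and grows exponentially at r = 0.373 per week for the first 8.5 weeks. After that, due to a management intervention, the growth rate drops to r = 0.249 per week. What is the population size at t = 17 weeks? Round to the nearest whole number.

Phase 1: N(8.5) = 2521·e^(0.373×8.5) = 2521·e^3.171 = 60048.7.
Phase 2 runs for 17 − 8.5 = 8.5 weeks at r = 0.249.
N(17) = 60048.7·e^(0.249×8.5) = 60048.7·e^2.116 = 498526.

498526 adults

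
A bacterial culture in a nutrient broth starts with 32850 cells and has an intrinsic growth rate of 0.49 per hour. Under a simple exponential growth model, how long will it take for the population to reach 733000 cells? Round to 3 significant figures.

Set N₀·e^(rt) = 733000: e^(0.49·t) = 733000/32850 = 22.314.
0.49·t = ln(22.314) = 3.1052, so t = 3.1052/0.49 = 6.3371.

6.34 hours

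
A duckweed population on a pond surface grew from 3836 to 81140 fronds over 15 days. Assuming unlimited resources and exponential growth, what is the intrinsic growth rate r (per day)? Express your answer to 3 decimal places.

0.203 per day

From N(t) = N₀·e^(rt): e^(r·15) = 81140/3836 = 21.152.
r·15 = ln(21.152) = 3.0517, so r = 3.0517/15 = 0.20345.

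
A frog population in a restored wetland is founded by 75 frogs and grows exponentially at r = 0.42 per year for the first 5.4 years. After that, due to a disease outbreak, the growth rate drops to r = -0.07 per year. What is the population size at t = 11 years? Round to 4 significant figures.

Phase 1: N(5.4) = 75·e^(0.42×5.4) = 75·e^2.268 = 724.505.
Phase 2 runs for 11 − 5.4 = 5.6 years at r = -0.07.
N(11) = 724.505·e^(-0.07×5.6) = 724.505·e^-0.392 = 489.551.

489.6 frogs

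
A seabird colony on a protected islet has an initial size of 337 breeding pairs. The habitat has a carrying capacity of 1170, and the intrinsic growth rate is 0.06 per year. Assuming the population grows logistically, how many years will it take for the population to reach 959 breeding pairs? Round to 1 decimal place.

40.3 years

A = (K − N₀)/N₀ = (1170 − 337)/337 = 2.4718.
Solve 1170/(1 + 2.4718·e^(−0.06t)) = 959: 1 + 2.4718·e^(−0.06t) = 1.22, so e^(−0.06t) = 0.089012.
−0.06·t = ln(0.089012) = -2.419, so t = 2.419/0.06 = 40.316.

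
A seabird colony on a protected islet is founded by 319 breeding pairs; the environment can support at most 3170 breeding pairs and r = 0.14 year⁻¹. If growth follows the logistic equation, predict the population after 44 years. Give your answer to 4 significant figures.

3111 breeding pairs

A = (K − N₀)/N₀ = (3170 − 319)/319 = 8.9373.
N(t) = K/(1 + A·e^(−rt)) = 3170/(1 + 8.9373×e^(−0.14×44)).
e^(−6.16) = 0.0021123; denominator = 1 + 8.9373×0.0021123 = 1.0189.
N = 3170/1.0189 = 3111.27.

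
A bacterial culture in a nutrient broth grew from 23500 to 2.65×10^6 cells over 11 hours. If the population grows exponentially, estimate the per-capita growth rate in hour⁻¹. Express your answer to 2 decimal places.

From N(t) = N₀·e^(rt): e^(r·11) = 2.65×10^6/23500 = 112.77.
r·11 = ln(112.77) = 4.7253, so r = 4.7253/11 = 0.42957.

0.43 per hour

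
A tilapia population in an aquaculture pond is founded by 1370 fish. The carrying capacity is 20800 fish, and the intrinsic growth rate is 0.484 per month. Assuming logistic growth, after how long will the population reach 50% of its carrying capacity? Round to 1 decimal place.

5.5 months

A = (K − N₀)/N₀ = (20800 − 1370)/1370 = 14.182.
Solve 20800/(1 + 14.182·e^(−0.484t)) = 10400: 1 + 14.182·e^(−0.484t) = 2, so e^(−0.484t) = 0.0705095.
−0.484·t = ln(0.0705095) = -2.652, so t = 2.652/0.484 = 5.4794.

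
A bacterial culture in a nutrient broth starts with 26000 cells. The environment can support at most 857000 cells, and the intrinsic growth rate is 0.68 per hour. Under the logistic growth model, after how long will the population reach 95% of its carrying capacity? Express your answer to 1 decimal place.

A = (K − N₀)/N₀ = (857000 − 26000)/26000 = 31.962.
Solve 857000/(1 + 31.962·e^(−0.68t)) = 814150: 1 + 31.962·e^(−0.68t) = 1.0526, so e^(−0.68t) = 0.00164672.
−0.68·t = ln(0.00164672) = -6.409, so t = 6.409/0.68 = 9.425.

9.4 hours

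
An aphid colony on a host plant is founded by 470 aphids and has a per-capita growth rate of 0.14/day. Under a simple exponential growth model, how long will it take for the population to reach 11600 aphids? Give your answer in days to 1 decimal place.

22.9 days

Set N₀·e^(rt) = 11600: e^(0.14·t) = 11600/470 = 24.681.
0.14·t = ln(24.681) = 3.206, so t = 3.206/0.14 = 22.9.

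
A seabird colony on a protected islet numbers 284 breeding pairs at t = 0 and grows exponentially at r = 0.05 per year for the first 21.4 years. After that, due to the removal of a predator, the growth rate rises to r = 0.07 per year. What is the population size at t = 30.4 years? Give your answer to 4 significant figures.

Phase 1: N(21.4) = 284·e^(0.05×21.4) = 284·e^1.07 = 827.968.
Phase 2 runs for 30.4 − 21.4 = 9 years at r = 0.07.
N(30.4) = 827.968·e^(0.07×9) = 827.968·e^0.63 = 1554.6.

1555 breeding pairs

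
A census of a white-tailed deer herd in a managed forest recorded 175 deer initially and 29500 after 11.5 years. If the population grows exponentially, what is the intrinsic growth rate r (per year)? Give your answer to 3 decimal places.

0.446 per year

From N(t) = N₀·e^(rt): e^(r·11.5) = 29500/175 = 168.57.
r·11.5 = ln(168.57) = 5.1274, so r = 5.1274/11.5 = 0.44586.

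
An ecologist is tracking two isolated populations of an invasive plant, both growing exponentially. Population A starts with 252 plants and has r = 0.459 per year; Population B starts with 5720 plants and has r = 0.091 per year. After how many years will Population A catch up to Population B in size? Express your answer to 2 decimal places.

Set 252·e^(0.459t) = 5720·e^(0.091t).
e^((0.459 − 0.091)t) = 5720/252 → e^(0.368·t) = 22.698.
0.368·t = ln(22.698) = 3.1223, so t = 3.1223/0.368 = 8.4845.

8.48 years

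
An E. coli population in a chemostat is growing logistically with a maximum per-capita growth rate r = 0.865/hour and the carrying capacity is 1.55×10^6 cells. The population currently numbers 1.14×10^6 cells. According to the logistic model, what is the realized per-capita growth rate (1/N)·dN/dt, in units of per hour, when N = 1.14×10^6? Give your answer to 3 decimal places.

(1/N)·dN/dt = r(1 − N/K) = 0.865 × (1 − 1.14×10^6/1.55×10^6).
= 0.865 × 0.26452 = 0.22881.

0.229 per hour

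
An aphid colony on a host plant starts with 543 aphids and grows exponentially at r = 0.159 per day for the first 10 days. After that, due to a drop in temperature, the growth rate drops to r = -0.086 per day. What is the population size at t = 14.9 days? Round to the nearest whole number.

1747 aphids

Phase 1: N(10) = 543·e^(0.159×10) = 543·e^1.59 = 2662.74.
Phase 2 runs for 14.9 − 10 = 4.9 days at r = -0.086.
N(14.9) = 2662.74·e^(-0.086×4.9) = 2662.74·e^-0.4214 = 1747.09.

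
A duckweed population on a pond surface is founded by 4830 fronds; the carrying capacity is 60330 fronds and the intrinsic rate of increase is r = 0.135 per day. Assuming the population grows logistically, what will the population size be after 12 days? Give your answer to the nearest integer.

A = (K − N₀)/N₀ = (60330 − 4830)/4830 = 11.491.
N(t) = K/(1 + A·e^(−rt)) = 60330/(1 + 11.491×e^(−0.135×12)).
e^(−1.62) = 0.1979; denominator = 1 + 11.491×0.1979 = 3.274.
N = 60330/3.274 = 18427.

18427 fronds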